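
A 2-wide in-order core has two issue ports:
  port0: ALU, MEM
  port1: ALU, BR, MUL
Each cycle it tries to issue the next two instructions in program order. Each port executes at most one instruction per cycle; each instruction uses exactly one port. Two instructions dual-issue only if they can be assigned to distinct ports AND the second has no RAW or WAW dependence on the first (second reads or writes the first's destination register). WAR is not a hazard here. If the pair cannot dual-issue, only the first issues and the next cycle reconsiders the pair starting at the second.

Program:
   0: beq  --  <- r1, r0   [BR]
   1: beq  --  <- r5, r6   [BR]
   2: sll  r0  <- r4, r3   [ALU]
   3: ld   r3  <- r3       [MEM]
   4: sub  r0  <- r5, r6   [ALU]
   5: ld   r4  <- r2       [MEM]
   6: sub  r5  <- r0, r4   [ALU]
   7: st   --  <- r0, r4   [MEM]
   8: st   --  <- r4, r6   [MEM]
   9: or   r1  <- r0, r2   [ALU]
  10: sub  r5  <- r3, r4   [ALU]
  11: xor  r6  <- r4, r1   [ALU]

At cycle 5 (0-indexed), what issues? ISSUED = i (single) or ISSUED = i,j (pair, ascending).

t=0 i0:beq ; no-port BR/BR
t=1 i1/i2:beq+sll ; dual
t=2 i3/i4:ld+sub ; dual
t=3 i5:ld ; RAW r4
t=4 i6/i7:sub+st ; dual
t=5 i8/i9:st+or ; dual
t=6 i10/i11:sub+xor ; dual

ISSUED = 8,9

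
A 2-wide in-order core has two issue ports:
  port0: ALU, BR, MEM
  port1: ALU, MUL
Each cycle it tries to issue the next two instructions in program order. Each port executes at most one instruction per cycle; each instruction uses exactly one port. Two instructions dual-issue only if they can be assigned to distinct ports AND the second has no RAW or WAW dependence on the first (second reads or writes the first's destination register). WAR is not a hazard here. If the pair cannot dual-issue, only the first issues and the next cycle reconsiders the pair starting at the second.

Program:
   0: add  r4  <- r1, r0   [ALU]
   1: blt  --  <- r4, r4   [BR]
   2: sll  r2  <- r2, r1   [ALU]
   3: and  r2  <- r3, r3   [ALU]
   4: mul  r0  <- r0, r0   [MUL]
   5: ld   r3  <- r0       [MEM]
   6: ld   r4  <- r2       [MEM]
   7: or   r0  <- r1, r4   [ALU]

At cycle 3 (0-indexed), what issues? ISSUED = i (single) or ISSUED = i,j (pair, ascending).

0. add.ALU @i0  | RAW r4
1. blt.BR;sll.ALU @i1,i2  | dual
2. and.ALU;mul.MUL @i3,i4  | dual
3. ld.MEM @i5  | no-port MEM/MEM
4. ld.MEM @i6  | RAW r4
5. or.ALU @i7  | tail

ISSUED = 5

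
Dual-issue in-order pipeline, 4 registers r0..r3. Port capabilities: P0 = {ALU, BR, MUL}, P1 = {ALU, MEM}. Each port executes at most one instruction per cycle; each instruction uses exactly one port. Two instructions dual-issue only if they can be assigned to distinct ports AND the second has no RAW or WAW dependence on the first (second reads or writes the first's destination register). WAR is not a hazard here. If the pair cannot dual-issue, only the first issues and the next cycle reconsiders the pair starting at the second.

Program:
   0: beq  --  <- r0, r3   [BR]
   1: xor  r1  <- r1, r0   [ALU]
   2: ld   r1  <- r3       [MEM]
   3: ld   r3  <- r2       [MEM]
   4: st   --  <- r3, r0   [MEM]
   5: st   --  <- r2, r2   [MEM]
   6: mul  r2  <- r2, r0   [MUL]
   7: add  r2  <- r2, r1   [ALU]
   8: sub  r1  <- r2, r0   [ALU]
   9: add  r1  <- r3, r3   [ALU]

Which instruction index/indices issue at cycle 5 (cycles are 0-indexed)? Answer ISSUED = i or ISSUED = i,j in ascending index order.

  cy0 -> i0,i1 (beq.BR+xor.ALU) dual
  cy1 -> i2 (ld.MEM) no-port MEM/MEM
  cy2 -> i3 (ld.MEM) no-port MEM/MEM
  cy3 -> i4 (st.MEM) no-port MEM/MEM
  cy4 -> i5,i6 (st.MEM+mul.MUL) dual
  cy5 -> i7 (add.ALU) RAW r2
  cy6 -> i8 (sub.ALU) WAW r1
  cy7 -> i9 (add.ALU) tail

ISSUED = 7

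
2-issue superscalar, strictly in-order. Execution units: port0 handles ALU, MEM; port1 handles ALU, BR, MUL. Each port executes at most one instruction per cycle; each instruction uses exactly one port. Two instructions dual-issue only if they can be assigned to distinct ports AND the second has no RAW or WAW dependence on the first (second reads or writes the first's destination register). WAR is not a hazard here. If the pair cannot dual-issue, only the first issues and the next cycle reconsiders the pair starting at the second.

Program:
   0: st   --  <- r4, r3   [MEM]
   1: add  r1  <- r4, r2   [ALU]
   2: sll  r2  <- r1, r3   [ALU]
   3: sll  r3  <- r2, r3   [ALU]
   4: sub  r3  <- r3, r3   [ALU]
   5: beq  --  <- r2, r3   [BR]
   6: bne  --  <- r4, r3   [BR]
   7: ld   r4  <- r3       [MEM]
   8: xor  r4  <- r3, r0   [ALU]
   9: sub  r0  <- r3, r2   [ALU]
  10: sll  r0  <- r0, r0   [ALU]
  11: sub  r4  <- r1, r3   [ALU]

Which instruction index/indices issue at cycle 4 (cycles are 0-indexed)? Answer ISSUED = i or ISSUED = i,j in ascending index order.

ISSUED = 5

0. st+add @i0+i1  | dual
1. sll @i2  | RAW r2
2. sll @i3  | RAW+WAW r3
3. sub @i4  | RAW r3
4. beq @i5  | no-port BR/BR
5. bne+ld @i6+i7  | dual
6. xor+sub @i8+i9  | dual
7. sll+sub @i10+i11  | dual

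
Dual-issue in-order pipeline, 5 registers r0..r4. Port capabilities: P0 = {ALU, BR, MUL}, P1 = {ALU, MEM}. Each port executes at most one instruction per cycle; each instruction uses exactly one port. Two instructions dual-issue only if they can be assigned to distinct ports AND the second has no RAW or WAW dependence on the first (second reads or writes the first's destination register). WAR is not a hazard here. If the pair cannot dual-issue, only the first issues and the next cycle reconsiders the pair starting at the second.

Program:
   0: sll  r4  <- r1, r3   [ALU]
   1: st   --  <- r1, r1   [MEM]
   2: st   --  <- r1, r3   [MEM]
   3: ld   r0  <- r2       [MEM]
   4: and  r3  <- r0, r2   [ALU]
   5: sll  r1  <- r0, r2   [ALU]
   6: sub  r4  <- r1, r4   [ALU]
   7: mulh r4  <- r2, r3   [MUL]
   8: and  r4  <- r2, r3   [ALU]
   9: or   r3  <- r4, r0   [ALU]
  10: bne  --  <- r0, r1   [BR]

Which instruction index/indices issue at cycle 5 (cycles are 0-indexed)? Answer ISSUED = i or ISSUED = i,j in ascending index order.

ISSUED = 7

[0] i0&i1  sll.ALU/st.MEM  -- pair
[1] i2  st.MEM  -- no-port MEM/MEM
[2] i3  ld.MEM  -- RAW r0
[3] i4&i5  and.ALU/sll.ALU  -- pair
[4] i6  sub.ALU  -- WAW r4
[5] i7  mulh.MUL  -- WAW r4
[6] i8  and.ALU  -- RAW r4
[7] i9&i10  or.ALU/bne.BR  -- pair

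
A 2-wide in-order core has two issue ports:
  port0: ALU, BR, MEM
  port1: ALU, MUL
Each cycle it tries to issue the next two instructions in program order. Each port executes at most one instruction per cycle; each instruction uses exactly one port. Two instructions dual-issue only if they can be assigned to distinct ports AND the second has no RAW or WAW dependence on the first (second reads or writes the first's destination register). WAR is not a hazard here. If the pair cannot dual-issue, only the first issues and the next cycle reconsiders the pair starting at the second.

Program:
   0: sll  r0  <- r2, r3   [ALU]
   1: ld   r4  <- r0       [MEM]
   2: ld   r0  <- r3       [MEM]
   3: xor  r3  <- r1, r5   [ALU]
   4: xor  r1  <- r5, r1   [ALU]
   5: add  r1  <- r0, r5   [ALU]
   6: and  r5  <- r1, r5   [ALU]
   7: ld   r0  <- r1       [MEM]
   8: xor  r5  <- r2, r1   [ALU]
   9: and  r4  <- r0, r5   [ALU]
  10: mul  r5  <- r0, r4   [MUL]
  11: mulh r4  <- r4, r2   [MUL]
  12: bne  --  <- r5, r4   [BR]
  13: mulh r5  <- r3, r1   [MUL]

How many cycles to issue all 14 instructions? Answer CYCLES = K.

CYCLES = 11

[0] i0  sll.ALU  -- RAW r0
[1] i1  ld.MEM  -- no-port MEM/MEM
[2] i2/i3  ld.MEM+xor.ALU  -- pair
[3] i4  xor.ALU  -- WAW r1
[4] i5  add.ALU  -- RAW r1
[5] i6/i7  and.ALU+ld.MEM  -- pair
[6] i8  xor.ALU  -- RAW r5
[7] i9  and.ALU  -- RAW r4
[8] i10  mul.MUL  -- no-port MUL/MUL
[9] i11  mulh.MUL  -- RAW r4
[10] i12/i13  bne.BR+mulh.MUL  -- pair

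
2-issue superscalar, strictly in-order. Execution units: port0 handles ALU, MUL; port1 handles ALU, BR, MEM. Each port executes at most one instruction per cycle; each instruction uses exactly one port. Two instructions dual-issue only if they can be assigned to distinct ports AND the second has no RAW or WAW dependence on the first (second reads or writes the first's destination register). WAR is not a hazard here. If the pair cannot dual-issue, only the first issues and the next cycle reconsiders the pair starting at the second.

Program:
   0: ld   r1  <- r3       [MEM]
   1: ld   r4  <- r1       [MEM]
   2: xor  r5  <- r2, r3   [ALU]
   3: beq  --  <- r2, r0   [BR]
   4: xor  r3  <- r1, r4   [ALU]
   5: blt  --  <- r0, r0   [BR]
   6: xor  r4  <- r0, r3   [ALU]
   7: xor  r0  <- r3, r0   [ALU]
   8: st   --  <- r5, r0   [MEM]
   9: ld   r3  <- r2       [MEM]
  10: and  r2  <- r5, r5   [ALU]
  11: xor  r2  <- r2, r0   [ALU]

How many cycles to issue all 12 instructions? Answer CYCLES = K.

c0: i0 ld  no-port MEM/MEM
c1: i1,i2 ld/xor  dual
c2: i3,i4 beq/xor  dual
c3: i5,i6 blt/xor  dual
c4: i7 xor  RAW r0
c5: i8 st  no-port MEM/MEM
c6: i9,i10 ld/and  dual
c7: i11 xor  tail

CYCLES = 8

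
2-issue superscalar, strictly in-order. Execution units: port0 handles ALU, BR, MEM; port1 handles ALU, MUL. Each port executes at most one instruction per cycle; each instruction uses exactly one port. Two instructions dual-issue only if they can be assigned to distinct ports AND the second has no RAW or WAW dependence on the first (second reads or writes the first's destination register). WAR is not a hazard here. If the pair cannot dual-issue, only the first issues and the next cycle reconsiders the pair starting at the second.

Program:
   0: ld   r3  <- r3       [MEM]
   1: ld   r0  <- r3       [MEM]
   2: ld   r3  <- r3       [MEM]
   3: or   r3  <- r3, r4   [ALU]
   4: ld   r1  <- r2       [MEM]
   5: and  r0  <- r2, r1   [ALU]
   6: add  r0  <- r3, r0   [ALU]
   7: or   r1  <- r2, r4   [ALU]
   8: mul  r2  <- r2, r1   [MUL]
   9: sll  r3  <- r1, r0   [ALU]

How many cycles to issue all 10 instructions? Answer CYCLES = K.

CYCLES = 7

c0: i0 ld.MEM  no-port MEM/MEM
c1: i1 ld.MEM  no-port MEM/MEM
c2: i2 ld.MEM  RAW+WAW r3
c3: i3,i4 or.ALU+ld.MEM  pair
c4: i5 and.ALU  RAW+WAW r0
c5: i6,i7 add.ALU+or.ALU  pair
c6: i8,i9 mul.MUL+sll.ALU  pair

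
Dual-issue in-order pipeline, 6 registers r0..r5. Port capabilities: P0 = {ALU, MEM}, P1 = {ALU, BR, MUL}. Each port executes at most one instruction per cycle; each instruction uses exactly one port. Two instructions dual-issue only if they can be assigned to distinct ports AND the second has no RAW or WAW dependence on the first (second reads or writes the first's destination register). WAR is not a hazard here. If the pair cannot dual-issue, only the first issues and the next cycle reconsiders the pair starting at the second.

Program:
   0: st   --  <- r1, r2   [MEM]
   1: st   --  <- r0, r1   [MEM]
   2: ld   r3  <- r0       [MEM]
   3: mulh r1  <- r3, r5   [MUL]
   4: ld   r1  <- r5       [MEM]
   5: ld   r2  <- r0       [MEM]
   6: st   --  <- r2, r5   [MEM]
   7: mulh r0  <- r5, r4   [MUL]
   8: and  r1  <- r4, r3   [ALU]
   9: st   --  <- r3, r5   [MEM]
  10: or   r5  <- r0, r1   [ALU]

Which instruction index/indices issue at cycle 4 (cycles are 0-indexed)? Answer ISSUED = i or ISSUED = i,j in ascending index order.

t=0 i0:st ; no-port MEM/MEM
t=1 i1:st ; no-port MEM/MEM
t=2 i2:ld ; RAW r3
t=3 i3:mulh ; WAW r1
t=4 i4:ld ; no-port MEM/MEM
t=5 i5:ld ; no-port MEM/MEM
t=6 i6/i7:st/mulh ; pair
t=7 i8/i9:and/st ; pair
t=8 i10:or ; tail

ISSUED = 4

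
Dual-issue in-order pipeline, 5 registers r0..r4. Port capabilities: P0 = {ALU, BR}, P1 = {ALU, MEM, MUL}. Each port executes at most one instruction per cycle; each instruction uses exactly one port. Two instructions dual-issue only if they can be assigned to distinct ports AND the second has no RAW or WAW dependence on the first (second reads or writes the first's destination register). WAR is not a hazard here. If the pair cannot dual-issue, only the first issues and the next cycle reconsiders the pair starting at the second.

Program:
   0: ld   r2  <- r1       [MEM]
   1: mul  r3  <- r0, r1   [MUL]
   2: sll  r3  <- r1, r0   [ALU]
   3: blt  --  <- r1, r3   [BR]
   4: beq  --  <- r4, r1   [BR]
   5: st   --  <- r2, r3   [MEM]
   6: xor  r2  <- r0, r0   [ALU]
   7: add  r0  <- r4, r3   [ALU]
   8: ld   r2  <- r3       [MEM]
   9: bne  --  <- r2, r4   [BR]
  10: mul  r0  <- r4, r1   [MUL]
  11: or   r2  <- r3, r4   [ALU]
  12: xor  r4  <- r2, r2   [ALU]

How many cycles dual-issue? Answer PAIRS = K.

0. ld.MEM @i0  | no-port MEM/MUL
1. mul.MUL @i1  | WAW r3
2. sll.ALU @i2  | RAW r3
3. blt.BR @i3  | no-port BR/BR
4. beq.BR+st.MEM @i4,i5  | 2-wide
5. xor.ALU+add.ALU @i6,i7  | 2-wide
6. ld.MEM @i8  | RAW r2
7. bne.BR+mul.MUL @i9,i10  | 2-wide
8. or.ALU @i11  | RAW r2
9. xor.ALU @i12  | tail

PAIRS = 3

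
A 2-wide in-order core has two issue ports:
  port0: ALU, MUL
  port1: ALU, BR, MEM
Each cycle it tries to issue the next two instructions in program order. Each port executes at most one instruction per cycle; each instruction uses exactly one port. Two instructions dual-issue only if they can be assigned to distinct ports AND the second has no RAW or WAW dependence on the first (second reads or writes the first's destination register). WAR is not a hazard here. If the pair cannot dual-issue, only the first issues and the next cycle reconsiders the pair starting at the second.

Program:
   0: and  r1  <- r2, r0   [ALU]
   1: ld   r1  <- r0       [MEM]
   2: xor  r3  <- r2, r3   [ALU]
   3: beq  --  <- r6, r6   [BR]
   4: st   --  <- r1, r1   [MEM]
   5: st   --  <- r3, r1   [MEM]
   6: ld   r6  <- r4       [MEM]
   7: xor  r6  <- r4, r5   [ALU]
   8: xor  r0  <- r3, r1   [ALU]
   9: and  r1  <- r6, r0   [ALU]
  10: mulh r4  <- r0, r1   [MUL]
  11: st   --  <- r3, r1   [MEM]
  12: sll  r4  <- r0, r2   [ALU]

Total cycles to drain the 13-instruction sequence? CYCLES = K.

CYCLES = 10

[0] i0  and.ALU  -- WAW r1
[1] i1&i2  ld.MEM/xor.ALU  -- 2-wide
[2] i3  beq.BR  -- no-port BR/MEM
[3] i4  st.MEM  -- no-port MEM/MEM
[4] i5  st.MEM  -- no-port MEM/MEM
[5] i6  ld.MEM  -- WAW r6
[6] i7&i8  xor.ALU/xor.ALU  -- 2-wide
[7] i9  and.ALU  -- RAW r1
[8] i10&i11  mulh.MUL/st.MEM  -- 2-wide
[9] i12  sll.ALU  -- tail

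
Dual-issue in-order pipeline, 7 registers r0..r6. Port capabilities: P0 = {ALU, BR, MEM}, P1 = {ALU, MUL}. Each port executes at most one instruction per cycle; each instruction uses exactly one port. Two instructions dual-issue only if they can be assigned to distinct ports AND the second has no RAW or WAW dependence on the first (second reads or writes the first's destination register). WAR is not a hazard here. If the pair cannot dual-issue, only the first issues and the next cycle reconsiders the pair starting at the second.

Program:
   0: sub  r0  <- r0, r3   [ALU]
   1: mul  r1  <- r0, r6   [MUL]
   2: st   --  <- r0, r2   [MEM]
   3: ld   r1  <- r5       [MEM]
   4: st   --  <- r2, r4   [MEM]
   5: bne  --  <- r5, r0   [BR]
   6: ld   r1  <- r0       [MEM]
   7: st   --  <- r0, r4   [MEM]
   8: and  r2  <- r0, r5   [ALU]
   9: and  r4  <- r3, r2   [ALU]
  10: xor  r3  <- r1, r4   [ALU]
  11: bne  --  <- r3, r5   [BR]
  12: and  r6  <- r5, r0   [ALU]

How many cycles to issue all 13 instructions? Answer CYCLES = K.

[0] i0  sub  -- RAW r0
[1] i1/i2  mul;st  -- dual
[2] i3  ld  -- no-port MEM/MEM
[3] i4  st  -- no-port MEM/BR
[4] i5  bne  -- no-port BR/MEM
[5] i6  ld  -- no-port MEM/MEM
[6] i7/i8  st;and  -- dual
[7] i9  and  -- RAW r4
[8] i10  xor  -- RAW r3
[9] i11/i12  bne;and  -- dual

CYCLES = 10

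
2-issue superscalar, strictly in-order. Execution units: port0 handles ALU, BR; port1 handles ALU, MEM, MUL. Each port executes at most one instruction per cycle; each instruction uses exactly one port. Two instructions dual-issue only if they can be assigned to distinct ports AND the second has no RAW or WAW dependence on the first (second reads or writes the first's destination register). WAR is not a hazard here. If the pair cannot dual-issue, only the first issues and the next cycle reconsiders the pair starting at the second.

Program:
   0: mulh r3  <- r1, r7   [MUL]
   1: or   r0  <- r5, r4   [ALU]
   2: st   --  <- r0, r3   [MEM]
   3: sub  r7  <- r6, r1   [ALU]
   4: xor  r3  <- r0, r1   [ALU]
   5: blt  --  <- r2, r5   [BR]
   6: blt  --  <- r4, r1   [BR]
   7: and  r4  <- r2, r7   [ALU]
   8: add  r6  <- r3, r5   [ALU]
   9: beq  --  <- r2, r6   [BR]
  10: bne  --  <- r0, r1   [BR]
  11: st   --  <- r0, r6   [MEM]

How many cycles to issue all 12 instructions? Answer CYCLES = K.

CYCLES = 7

0. mulh;or @i0,i1  | 2-wide
1. st;sub @i2,i3  | 2-wide
2. xor;blt @i4,i5  | 2-wide
3. blt;and @i6,i7  | 2-wide
4. add @i8  | RAW r6
5. beq @i9  | no-port BR/BR
6. bne;st @i10,i11  | 2-wide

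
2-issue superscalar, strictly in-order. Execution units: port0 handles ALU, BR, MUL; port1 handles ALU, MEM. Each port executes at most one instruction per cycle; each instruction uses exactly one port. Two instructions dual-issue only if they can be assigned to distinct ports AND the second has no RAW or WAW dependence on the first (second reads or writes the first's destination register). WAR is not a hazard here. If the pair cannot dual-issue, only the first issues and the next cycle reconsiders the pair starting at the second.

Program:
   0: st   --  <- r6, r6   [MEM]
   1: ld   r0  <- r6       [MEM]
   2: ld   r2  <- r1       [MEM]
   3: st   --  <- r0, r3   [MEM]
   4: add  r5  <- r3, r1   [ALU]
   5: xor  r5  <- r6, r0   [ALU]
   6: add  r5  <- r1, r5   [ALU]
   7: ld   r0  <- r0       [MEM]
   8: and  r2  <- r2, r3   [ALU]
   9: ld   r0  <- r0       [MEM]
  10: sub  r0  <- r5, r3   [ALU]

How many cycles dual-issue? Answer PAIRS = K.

#0 head=0: st i0 no-port MEM/MEM
#1 head=1: ld i1 no-port MEM/MEM
#2 head=2: ld i2 no-port MEM/MEM
#3 head=3: st;add i3&i4 2-wide
#4 head=5: xor i5 RAW+WAW r5
#5 head=6: add;ld i6&i7 2-wide
#6 head=8: and;ld i8&i9 2-wide
#7 head=10: sub i10 tail

PAIRS = 3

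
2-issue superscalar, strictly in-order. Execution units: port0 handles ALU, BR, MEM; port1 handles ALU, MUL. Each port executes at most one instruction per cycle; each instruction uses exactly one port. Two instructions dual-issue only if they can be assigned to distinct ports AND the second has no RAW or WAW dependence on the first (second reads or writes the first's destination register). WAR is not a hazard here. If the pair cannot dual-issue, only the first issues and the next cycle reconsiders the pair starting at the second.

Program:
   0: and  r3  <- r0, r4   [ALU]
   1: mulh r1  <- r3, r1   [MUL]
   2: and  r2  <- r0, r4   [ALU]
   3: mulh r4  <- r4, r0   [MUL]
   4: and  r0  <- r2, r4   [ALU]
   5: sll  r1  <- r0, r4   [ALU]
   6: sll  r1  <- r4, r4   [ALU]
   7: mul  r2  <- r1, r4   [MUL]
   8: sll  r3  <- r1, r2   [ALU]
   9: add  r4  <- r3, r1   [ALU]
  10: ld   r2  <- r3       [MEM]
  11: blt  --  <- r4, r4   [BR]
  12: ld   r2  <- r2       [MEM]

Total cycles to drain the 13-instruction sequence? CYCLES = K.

CYCLES = 11

[0] i0  and.ALU  -- RAW r3
[1] i1/i2  mulh.MUL/and.ALU  -- pair
[2] i3  mulh.MUL  -- RAW r4
[3] i4  and.ALU  -- RAW r0
[4] i5  sll.ALU  -- WAW r1
[5] i6  sll.ALU  -- RAW r1
[6] i7  mul.MUL  -- RAW r2
[7] i8  sll.ALU  -- RAW r3
[8] i9/i10  add.ALU/ld.MEM  -- pair
[9] i11  blt.BR  -- no-port BR/MEM
[10] i12  ld.MEM  -- tail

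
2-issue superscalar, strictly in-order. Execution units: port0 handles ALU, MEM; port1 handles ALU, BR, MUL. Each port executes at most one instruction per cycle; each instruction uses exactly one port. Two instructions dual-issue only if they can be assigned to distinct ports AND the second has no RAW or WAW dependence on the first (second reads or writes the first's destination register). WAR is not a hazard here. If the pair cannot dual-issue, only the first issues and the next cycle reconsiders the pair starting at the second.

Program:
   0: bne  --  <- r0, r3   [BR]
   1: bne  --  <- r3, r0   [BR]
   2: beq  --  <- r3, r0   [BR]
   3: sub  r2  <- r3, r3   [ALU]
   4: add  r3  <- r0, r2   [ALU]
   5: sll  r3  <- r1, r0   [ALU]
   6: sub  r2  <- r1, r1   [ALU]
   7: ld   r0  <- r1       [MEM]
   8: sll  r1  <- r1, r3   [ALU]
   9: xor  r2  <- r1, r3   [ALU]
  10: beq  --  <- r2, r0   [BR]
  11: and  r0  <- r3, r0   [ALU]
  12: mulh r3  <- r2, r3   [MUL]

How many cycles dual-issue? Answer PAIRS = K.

  cy0 -> i0 (bne) no-port BR/BR
  cy1 -> i1 (bne) no-port BR/BR
  cy2 -> i2+i3 (beq+sub) pair
  cy3 -> i4 (add) WAW r3
  cy4 -> i5+i6 (sll+sub) pair
  cy5 -> i7+i8 (ld+sll) pair
  cy6 -> i9 (xor) RAW r2
  cy7 -> i10+i11 (beq+and) pair
  cy8 -> i12 (mulh) tail

PAIRS = 4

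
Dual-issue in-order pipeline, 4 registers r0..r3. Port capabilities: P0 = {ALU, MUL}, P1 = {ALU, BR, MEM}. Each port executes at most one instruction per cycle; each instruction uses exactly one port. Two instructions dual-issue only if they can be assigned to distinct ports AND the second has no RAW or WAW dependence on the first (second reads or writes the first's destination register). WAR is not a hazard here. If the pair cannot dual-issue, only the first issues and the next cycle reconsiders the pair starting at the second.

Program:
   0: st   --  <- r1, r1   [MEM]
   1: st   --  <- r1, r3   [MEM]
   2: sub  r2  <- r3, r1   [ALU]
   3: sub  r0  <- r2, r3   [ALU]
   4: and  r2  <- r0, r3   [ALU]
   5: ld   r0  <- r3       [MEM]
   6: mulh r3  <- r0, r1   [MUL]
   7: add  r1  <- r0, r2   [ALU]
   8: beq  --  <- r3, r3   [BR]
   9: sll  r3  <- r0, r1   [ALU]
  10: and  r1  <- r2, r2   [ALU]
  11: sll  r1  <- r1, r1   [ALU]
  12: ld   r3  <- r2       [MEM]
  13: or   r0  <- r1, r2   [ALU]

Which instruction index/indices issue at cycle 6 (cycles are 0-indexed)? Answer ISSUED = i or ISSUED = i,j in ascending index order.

0. st.MEM @i0  | no-port MEM/MEM
1. st.MEM sub.ALU @i1+i2  | 2-wide
2. sub.ALU @i3  | RAW r0
3. and.ALU ld.MEM @i4+i5  | 2-wide
4. mulh.MUL add.ALU @i6+i7  | 2-wide
5. beq.BR sll.ALU @i8+i9  | 2-wide
6. and.ALU @i10  | RAW+WAW r1
7. sll.ALU ld.MEM @i11+i12  | 2-wide
8. or.ALU @i13  | tail

ISSUED = 10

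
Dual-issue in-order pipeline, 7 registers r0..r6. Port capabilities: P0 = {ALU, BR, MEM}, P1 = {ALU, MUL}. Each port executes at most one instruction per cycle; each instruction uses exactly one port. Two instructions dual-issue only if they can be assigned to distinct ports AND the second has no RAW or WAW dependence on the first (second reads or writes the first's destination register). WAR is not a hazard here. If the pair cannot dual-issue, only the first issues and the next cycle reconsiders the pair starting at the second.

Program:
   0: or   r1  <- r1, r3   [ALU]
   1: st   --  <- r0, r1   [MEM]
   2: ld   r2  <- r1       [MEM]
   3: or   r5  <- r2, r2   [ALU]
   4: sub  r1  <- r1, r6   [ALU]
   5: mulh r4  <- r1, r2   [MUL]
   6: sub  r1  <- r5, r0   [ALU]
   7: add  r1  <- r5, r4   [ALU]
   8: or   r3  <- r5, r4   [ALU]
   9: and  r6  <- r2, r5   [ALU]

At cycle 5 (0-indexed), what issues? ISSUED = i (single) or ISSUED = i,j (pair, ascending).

ISSUED = 7,8

[0] i0  or  -- RAW r1
[1] i1  st  -- no-port MEM/MEM
[2] i2  ld  -- RAW r2
[3] i3/i4  or+sub  -- 2-wide
[4] i5/i6  mulh+sub  -- 2-wide
[5] i7/i8  add+or  -- 2-wide
[6] i9  and  -- tail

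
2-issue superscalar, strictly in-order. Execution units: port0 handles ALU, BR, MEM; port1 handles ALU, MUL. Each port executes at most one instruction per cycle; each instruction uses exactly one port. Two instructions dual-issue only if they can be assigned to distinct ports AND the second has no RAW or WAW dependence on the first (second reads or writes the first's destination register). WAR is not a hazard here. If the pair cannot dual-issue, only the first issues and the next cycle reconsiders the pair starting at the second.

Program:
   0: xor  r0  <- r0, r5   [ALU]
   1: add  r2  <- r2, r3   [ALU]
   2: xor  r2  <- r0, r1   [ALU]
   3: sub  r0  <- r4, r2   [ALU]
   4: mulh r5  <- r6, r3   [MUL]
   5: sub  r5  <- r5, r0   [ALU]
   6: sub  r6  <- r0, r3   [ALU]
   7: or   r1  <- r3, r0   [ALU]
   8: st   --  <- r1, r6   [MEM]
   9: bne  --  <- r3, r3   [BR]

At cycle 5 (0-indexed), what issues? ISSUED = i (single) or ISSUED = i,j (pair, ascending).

ISSUED = 8

c0: i0/i1 xor.ALU add.ALU  2-wide
c1: i2 xor.ALU  RAW r2
c2: i3/i4 sub.ALU mulh.MUL  2-wide
c3: i5/i6 sub.ALU sub.ALU  2-wide
c4: i7 or.ALU  RAW r1
c5: i8 st.MEM  no-port MEM/BR
c6: i9 bne.BR  tail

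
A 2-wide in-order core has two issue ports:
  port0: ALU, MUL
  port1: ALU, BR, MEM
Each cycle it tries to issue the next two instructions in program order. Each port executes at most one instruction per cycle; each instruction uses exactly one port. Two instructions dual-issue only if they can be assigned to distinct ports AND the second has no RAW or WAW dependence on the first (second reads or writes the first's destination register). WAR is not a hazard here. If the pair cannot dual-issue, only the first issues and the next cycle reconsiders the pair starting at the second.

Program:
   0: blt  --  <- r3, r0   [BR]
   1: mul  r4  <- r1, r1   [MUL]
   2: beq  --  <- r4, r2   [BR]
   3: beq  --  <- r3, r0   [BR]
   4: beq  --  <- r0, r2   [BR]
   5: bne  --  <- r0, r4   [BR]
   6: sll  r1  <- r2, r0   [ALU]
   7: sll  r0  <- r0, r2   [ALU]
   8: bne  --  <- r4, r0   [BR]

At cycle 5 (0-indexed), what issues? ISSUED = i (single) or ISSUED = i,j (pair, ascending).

ISSUED = 7

[0] i0,i1  blt+mul  -- dual
[1] i2  beq  -- no-port BR/BR
[2] i3  beq  -- no-port BR/BR
[3] i4  beq  -- no-port BR/BR
[4] i5,i6  bne+sll  -- dual
[5] i7  sll  -- RAW r0
[6] i8  bne  -- tail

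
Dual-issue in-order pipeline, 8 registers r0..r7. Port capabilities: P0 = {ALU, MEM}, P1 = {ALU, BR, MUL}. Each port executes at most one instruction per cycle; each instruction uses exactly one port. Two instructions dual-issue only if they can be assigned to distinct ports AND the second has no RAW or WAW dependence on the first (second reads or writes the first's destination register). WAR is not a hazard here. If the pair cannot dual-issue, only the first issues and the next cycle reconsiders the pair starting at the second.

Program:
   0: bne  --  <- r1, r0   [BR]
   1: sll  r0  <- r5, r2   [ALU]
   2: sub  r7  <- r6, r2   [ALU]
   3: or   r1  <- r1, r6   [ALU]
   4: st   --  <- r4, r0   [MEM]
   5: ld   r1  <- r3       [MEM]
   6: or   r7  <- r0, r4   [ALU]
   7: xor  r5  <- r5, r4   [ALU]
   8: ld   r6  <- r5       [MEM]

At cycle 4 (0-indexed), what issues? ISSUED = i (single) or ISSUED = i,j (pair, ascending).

  cy0 -> i0&i1 (bne.BR/sll.ALU) pair
  cy1 -> i2&i3 (sub.ALU/or.ALU) pair
  cy2 -> i4 (st.MEM) no-port MEM/MEM
  cy3 -> i5&i6 (ld.MEM/or.ALU) pair
  cy4 -> i7 (xor.ALU) RAW r5
  cy5 -> i8 (ld.MEM) tail

ISSUED = 7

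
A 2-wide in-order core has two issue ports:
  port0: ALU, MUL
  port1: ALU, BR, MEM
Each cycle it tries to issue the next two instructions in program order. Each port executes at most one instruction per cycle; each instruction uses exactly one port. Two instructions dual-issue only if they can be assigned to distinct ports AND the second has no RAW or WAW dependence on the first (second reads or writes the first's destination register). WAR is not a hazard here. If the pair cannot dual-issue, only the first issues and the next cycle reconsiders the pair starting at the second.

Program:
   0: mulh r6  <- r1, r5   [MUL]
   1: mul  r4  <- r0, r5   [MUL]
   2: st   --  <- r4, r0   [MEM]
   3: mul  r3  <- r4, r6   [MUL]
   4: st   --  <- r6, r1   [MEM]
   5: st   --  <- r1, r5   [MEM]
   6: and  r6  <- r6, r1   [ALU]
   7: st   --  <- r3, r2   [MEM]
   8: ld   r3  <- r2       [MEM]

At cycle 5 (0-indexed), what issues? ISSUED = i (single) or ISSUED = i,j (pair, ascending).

ISSUED = 7

0. mulh @i0  | no-port MUL/MUL
1. mul @i1  | RAW r4
2. st/mul @i2/i3  | 2-wide
3. st @i4  | no-port MEM/MEM
4. st/and @i5/i6  | 2-wide
5. st @i7  | no-port MEM/MEM
6. ld @i8  | tail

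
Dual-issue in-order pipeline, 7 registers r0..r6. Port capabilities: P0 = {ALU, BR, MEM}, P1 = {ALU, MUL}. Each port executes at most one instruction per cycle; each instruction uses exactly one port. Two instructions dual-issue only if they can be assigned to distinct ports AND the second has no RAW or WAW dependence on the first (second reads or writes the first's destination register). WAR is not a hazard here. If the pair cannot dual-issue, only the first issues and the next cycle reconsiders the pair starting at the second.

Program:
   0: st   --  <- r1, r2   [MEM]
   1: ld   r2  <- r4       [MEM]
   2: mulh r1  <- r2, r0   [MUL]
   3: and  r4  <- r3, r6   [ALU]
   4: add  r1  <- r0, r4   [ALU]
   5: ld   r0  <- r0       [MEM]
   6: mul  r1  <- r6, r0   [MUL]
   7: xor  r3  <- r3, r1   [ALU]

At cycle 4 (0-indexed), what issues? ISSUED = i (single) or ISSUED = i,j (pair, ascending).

c0: i0 st  no-port MEM/MEM
c1: i1 ld  RAW r2
c2: i2+i3 mulh;and  pair
c3: i4+i5 add;ld  pair
c4: i6 mul  RAW r1
c5: i7 xor  tail

ISSUED = 6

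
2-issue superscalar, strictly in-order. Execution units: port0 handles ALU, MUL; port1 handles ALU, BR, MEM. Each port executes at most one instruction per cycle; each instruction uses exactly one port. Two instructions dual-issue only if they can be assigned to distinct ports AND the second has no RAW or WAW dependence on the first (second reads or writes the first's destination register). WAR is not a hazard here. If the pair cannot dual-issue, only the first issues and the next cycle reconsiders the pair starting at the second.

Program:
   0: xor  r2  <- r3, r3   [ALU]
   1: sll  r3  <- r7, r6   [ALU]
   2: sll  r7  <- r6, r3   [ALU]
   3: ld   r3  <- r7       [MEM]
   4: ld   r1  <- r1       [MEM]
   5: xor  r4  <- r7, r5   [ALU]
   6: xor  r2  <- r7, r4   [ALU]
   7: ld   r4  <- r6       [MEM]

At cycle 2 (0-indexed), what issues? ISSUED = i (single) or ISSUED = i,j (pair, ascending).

c0: i0+i1 xor+sll  2-wide
c1: i2 sll  RAW r7
c2: i3 ld  no-port MEM/MEM
c3: i4+i5 ld+xor  2-wide
c4: i6+i7 xor+ld  2-wide

ISSUED = 3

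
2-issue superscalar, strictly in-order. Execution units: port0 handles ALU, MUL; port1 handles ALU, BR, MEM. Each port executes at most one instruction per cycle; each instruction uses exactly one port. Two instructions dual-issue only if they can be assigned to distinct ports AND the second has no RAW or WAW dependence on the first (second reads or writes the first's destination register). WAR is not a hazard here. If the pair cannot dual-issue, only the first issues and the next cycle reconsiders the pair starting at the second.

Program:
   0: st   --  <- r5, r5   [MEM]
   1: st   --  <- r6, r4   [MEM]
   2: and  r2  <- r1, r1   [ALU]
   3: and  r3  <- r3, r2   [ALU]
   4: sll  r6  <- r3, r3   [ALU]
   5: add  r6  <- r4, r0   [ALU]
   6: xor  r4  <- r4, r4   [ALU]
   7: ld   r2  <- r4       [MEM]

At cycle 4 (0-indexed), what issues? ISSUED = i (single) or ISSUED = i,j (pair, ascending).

ISSUED = 5,6

[0] i0  st.MEM  -- no-port MEM/MEM
[1] i1,i2  st.MEM/and.ALU  -- 2-wide
[2] i3  and.ALU  -- RAW r3
[3] i4  sll.ALU  -- WAW r6
[4] i5,i6  add.ALU/xor.ALU  -- 2-wide
[5] i7  ld.MEM  -- tail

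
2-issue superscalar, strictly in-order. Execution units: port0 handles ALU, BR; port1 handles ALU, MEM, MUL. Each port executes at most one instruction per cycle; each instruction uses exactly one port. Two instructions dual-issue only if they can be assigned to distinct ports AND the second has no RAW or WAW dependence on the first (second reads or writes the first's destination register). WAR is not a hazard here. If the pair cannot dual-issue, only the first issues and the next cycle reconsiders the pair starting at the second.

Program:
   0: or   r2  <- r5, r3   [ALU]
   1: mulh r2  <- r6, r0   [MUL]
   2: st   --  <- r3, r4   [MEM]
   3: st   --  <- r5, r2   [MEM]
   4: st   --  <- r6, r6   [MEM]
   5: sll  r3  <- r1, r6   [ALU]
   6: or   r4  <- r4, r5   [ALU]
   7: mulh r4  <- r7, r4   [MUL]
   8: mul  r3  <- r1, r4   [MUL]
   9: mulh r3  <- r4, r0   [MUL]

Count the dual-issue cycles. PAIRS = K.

#0 head=0: or.ALU i0 WAW r2
#1 head=1: mulh.MUL i1 no-port MUL/MEM
#2 head=2: st.MEM i2 no-port MEM/MEM
#3 head=3: st.MEM i3 no-port MEM/MEM
#4 head=4: st.MEM+sll.ALU i4,i5 2-wide
#5 head=6: or.ALU i6 RAW+WAW r4
#6 head=7: mulh.MUL i7 no-port MUL/MUL
#7 head=8: mul.MUL i8 no-port MUL/MUL
#8 head=9: mulh.MUL i9 tail

PAIRS = 1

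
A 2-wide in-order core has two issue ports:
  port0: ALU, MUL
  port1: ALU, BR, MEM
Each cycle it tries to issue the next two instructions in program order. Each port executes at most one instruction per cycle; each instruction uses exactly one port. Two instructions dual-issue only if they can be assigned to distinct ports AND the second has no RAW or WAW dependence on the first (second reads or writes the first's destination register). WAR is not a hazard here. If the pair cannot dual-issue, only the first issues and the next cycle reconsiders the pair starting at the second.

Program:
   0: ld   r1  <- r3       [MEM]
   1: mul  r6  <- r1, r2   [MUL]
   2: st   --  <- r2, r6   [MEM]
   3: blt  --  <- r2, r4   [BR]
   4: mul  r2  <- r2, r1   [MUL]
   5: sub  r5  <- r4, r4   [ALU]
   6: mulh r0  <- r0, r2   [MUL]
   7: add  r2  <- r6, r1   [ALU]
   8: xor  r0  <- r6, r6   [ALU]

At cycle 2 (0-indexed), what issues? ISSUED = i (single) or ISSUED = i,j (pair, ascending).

  cy0 -> i0 (ld) RAW r1
  cy1 -> i1 (mul) RAW r6
  cy2 -> i2 (st) no-port MEM/BR
  cy3 -> i3/i4 (blt/mul) 2-wide
  cy4 -> i5/i6 (sub/mulh) 2-wide
  cy5 -> i7/i8 (add/xor) 2-wide

ISSUED = 2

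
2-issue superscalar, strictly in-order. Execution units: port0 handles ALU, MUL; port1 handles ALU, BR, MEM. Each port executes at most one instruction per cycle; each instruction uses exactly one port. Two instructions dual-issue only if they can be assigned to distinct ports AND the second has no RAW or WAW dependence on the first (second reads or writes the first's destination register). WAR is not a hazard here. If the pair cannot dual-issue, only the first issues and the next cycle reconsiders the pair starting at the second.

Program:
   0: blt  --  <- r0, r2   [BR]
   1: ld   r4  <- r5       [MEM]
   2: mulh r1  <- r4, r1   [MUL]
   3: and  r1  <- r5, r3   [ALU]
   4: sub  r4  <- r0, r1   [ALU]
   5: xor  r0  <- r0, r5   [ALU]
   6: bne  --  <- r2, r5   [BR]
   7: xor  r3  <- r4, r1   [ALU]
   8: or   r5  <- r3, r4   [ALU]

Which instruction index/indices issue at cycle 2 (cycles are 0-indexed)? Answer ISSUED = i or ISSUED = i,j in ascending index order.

c0: i0 blt  no-port BR/MEM
c1: i1 ld  RAW r4
c2: i2 mulh  WAW r1
c3: i3 and  RAW r1
c4: i4&i5 sub/xor  dual
c5: i6&i7 bne/xor  dual
c6: i8 or  tail

ISSUED = 2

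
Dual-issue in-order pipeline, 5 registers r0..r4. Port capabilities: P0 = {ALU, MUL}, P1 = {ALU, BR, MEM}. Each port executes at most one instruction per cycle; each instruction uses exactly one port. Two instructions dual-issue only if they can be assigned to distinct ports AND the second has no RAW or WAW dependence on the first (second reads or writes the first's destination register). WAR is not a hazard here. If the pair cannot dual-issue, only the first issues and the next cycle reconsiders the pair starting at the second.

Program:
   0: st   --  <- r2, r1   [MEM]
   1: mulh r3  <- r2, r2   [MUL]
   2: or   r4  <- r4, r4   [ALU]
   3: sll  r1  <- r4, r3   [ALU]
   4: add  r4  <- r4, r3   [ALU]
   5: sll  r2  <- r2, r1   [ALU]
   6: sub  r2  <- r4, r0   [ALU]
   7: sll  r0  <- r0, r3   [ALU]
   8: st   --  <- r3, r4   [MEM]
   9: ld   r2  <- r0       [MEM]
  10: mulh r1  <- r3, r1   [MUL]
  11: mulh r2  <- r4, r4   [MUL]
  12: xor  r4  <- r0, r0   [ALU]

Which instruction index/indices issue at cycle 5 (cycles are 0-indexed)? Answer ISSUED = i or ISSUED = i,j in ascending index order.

ISSUED = 8

0. st.MEM;mulh.MUL @i0/i1  | pair
1. or.ALU @i2  | RAW r4
2. sll.ALU;add.ALU @i3/i4  | pair
3. sll.ALU @i5  | WAW r2
4. sub.ALU;sll.ALU @i6/i7  | pair
5. st.MEM @i8  | no-port MEM/MEM
6. ld.MEM;mulh.MUL @i9/i10  | pair
7. mulh.MUL;xor.ALU @i11/i12  | pair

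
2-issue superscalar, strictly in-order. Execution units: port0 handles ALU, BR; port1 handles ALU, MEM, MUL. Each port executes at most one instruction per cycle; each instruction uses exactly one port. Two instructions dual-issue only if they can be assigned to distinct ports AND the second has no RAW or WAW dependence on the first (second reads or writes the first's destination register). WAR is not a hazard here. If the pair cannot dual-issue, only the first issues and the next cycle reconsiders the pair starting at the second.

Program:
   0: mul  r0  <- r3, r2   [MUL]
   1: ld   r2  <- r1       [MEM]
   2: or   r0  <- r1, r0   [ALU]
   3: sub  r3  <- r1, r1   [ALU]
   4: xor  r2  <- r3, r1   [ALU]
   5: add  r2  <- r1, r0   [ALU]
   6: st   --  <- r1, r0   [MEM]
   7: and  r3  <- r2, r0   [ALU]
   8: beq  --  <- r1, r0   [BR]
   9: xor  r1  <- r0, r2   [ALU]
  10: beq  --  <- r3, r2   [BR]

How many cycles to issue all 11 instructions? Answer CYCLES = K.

CYCLES = 7

[0] i0  mul.MUL  -- no-port MUL/MEM
[1] i1+i2  ld.MEM+or.ALU  -- 2-wide
[2] i3  sub.ALU  -- RAW r3
[3] i4  xor.ALU  -- WAW r2
[4] i5+i6  add.ALU+st.MEM  -- 2-wide
[5] i7+i8  and.ALU+beq.BR  -- 2-wide
[6] i9+i10  xor.ALU+beq.BR  -- 2-wide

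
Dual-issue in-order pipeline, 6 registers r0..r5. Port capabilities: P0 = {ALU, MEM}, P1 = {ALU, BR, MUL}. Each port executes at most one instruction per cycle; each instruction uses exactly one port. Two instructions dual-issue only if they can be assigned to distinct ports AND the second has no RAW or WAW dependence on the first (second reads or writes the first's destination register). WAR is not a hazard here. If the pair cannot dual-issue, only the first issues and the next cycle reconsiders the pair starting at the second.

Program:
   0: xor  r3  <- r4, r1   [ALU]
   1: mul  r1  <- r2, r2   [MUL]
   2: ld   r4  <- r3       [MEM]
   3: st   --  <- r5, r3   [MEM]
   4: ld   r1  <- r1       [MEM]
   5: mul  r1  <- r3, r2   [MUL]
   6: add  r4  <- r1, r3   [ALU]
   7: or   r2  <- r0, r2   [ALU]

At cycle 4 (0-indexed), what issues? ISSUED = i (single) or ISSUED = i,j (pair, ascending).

ISSUED = 5

t=0 i0,i1:xor.ALU+mul.MUL ; dual
t=1 i2:ld.MEM ; no-port MEM/MEM
t=2 i3:st.MEM ; no-port MEM/MEM
t=3 i4:ld.MEM ; WAW r1
t=4 i5:mul.MUL ; RAW r1
t=5 i6,i7:add.ALU+or.ALU ; dual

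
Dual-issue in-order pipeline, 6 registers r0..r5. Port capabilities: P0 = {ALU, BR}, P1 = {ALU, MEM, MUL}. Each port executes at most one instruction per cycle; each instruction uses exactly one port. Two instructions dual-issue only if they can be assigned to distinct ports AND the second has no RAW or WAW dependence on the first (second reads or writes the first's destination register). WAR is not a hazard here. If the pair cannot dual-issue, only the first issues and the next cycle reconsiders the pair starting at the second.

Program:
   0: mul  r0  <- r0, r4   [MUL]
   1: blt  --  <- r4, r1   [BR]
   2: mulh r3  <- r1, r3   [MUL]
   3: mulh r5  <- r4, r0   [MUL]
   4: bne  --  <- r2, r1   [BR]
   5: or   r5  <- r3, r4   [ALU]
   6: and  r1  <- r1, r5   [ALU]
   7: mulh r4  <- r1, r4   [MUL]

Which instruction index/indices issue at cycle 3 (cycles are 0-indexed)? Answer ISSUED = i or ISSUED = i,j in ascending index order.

t=0 i0,i1:mul.MUL blt.BR ; dual
t=1 i2:mulh.MUL ; no-port MUL/MUL
t=2 i3,i4:mulh.MUL bne.BR ; dual
t=3 i5:or.ALU ; RAW r5
t=4 i6:and.ALU ; RAW r1
t=5 i7:mulh.MUL ; tail

ISSUED = 5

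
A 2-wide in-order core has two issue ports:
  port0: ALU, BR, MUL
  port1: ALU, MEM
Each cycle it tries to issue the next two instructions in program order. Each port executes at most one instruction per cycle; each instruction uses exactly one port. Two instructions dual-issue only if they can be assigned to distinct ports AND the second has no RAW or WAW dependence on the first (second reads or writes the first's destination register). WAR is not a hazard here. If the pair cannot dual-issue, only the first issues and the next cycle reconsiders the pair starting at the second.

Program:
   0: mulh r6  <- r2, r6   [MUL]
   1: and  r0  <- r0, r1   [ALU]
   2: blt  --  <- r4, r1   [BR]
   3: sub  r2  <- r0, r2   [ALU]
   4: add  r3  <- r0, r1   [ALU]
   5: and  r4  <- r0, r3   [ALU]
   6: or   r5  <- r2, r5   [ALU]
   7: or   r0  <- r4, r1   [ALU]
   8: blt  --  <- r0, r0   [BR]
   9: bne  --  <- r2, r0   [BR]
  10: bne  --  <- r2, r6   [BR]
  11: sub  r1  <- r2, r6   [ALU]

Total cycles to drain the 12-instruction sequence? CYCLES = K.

CYCLES = 8

t=0 i0&i1:mulh;and ; dual
t=1 i2&i3:blt;sub ; dual
t=2 i4:add ; RAW r3
t=3 i5&i6:and;or ; dual
t=4 i7:or ; RAW r0
t=5 i8:blt ; no-port BR/BR
t=6 i9:bne ; no-port BR/BR
t=7 i10&i11:bne;sub ; dual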